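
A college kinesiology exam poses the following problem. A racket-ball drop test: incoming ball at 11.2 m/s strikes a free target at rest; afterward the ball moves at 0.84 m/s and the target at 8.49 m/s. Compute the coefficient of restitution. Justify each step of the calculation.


e = (v2_after - v1_after) / (v1_before - v2_before)
Numerator = 8.49 - 0.84 = 7.65
Denominator = 11.2 - 0 = 11.2
e = 7.65 / 11.2 = 0.683

0.683


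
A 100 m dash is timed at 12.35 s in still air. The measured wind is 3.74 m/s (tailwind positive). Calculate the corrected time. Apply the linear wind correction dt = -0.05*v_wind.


dt = -0.05 * v_wind = -0.05 * 3.74 = -0.187 s
t_corrected = t_still + dt = 12.35 + (-0.187)
t_corrected = 12.163 s

12.163 s


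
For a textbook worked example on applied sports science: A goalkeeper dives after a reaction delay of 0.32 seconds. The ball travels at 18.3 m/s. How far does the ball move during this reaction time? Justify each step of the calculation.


d = v * t
d = 18.3 * 0.32
d = 5.856 m

5.856 m


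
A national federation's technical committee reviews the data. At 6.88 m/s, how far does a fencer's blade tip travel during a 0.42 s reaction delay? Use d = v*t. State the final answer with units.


d = v * t
d = 6.88 * 0.42
d = 2.8896 m

2.8896 m


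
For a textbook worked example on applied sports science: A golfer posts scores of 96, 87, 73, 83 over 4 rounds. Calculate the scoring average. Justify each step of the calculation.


Average = sum / n
Sum = 339
Average = 339 / 4 = 84.75

84.75


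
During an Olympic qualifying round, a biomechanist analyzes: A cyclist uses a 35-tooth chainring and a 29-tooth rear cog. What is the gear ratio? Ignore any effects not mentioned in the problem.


GR = front_teeth / rear_teeth
GR = 35 / 29
GR = 1.2069

1.2069


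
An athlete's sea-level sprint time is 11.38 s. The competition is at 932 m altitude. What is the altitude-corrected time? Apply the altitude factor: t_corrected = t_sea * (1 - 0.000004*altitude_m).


Correction factor = 1 - 0.000004 * 932 = 0.996272
t_corrected = t_sea * factor = 11.38 * 0.996272
t_corrected = 11.3376 s

11.3376 s


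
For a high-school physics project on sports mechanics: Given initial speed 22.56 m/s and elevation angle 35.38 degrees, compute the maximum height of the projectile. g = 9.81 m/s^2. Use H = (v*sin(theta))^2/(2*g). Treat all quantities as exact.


H = (v*sin(theta))^2 / (2*g)
vy = v*sin(theta) = 22.56 * sin(35.38 deg) = 13.0622 m/s
H = vy^2 / (2*g) = 170.6201 / (2*9.81)
H = 170.6201 / 19.62 = 8.6962 m

8.6962 m


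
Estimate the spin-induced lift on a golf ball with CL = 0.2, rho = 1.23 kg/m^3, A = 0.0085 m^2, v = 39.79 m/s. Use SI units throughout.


FM = 0.5 * CL * rho * A * v^2
FM = 0.5 * 0.2 * 1.23 * 0.0085 * 39.79^2
v^2 = 1583.2441
FM = 0.5 * 0.2 * 1.23 * 0.0085 * 1583.2441 = 1.6553 N

1.6553 N


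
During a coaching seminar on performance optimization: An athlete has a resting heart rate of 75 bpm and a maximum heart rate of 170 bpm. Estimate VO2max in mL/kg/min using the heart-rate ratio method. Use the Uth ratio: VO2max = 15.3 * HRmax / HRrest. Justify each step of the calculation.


VO2max = 15.3 * HRmax / HRrest
VO2max = 15.3 * 170 / 75
VO2max = 2601 / 75 = 34.68 mL/kg/min

34.68 mL/kg/min


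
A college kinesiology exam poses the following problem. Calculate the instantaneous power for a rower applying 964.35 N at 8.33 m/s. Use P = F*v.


P = F * v
P = 964.35 * 8.33
P = 8033.0355 W

8033.0355 W


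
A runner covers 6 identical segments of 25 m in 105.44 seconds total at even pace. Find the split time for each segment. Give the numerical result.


Split time = total_time / n_laps = 105.44 / 6
Split time = 17.5733 s per lap

17.5733 s


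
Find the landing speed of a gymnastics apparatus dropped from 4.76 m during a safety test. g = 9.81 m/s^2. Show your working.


v = sqrt(2 * g * h)
v = sqrt(2 * 9.81 * 4.76)
v = sqrt(93.3912) = 9.6639 m/s

9.6639 m/s


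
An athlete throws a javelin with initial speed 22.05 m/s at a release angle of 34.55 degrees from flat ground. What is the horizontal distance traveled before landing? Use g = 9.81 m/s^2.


R = v^2 * sin(2*theta) / g
Convert angle to radians: theta = 34.55 deg = 0.603 rad
sin(2*theta) = sin(1.206) = 0.9342
R = 22.05^2 * 0.9342 / 9.81
R = 486.2025 * 0.9342 / 9.81 = 46.301 m

46.301 m


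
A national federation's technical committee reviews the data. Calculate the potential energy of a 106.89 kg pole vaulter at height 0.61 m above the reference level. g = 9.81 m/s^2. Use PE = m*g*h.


PE = m * g * h
PE = 106.89 * 9.81 * 0.61
PE = 1048.5909 * 0.61 = 639.6404 J

639.6404 J


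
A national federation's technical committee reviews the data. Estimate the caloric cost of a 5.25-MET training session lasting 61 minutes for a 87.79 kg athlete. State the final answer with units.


kcal = MET * mass * time_hr
Convert time: 61 min = 1.0167 hr
kcal = 5.25 * 87.79 * 1.0167
kcal = 468.5791 kcal

468.5791 kcal


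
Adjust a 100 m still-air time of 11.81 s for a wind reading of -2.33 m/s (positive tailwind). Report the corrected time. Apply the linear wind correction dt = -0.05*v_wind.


dt = -0.05 * v_wind = -0.05 * -2.33 = 0.1165 s
t_corrected = t_still + dt = 11.81 + (0.1165)
t_corrected = 11.9265 s

11.9265 s


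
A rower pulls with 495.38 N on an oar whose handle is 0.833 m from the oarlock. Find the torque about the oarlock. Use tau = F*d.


tau = F * d
tau = 495.38 * 0.833
tau = 412.6515 N*m

412.6515 N*m


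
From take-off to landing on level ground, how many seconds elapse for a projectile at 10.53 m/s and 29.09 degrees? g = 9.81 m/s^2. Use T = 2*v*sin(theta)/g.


T = 2*v*sin(theta)/g
sin(theta) = sin(29.09 deg) = 0.4862
T = 2*10.53*0.4862 / 9.81
T = 10.239 / 9.81 = 1.0437 s

1.0437 s


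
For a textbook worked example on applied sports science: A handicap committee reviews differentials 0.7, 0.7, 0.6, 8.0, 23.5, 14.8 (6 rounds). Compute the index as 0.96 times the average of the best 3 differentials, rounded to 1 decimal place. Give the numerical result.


All differentials: 0.7, 0.7, 0.6, 8.0, 23.5, 14.8
Sorted: 0.6, 0.7, 0.7, 8.0, 14.8, 23.5
Best 3: 0.6, 0.7, 0.7
Average of best = 2 / 3 = 0.6667
Raw index = 0.6667 * 0.96 = 0.64
Handicap index = round(0.64, 1) = 0.6

0.6


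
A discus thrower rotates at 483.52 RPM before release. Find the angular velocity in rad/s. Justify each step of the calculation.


omega = RPM * 2 * pi / 60
omega = 483.52 * 2 * 3.14159 / 60
omega = 3038.0458 / 60 = 50.6341 rad/s

50.6341 rad/s


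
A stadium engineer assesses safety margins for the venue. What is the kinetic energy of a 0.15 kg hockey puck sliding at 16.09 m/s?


KE = 0.5 * m * v^2
KE = 0.5 * 0.15 * 16.09^2
KE = 0.5 * 0.15 * 258.8881 = 19.4166 J

19.4166 J


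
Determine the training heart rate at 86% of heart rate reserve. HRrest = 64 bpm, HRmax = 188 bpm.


Target = HRrest + pct*(HRmax - HRrest)
Heart rate reserve = HRmax - HRrest = 188 - 64 = 124 bpm
Fraction = 86% = 0.86
Target = 64 + 0.86 * 124
Target = 64 + 106.64 = 170.64 bpm

170.64 bpm


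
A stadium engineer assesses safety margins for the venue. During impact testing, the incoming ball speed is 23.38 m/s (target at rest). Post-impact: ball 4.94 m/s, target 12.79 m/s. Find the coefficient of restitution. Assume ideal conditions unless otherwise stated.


e = (v2_after - v1_after) / (v1_before - v2_before)
Numerator = 12.79 - 4.94 = 7.85
Denominator = 23.38 - 0 = 23.38
e = 7.85 / 23.38 = 0.3358

0.3358


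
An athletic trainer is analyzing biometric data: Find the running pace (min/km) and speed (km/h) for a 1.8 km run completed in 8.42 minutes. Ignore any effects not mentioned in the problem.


Pace = time / distance = 8.42 min / 1.8 km = 4.6778 min/km
Speed = distance / time_in_hours = 1.8 / 0.1403 hr
Speed = 12.8266 km/h

4.6778 min/km, 12.8266 km/h


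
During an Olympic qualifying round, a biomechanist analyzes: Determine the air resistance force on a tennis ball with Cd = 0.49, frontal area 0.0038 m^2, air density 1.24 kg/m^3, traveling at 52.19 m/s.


Fd = 0.5 * Cd * rho * A * v^2
Fd = 0.5 * 0.49 * 1.24 * 0.0038 * 52.19^2
v^2 = 2723.7961
Fd = 0.5 * 0.49 * 1.24 * 0.0038 * 2723.7961 = 3.1445 N

3.1445 N


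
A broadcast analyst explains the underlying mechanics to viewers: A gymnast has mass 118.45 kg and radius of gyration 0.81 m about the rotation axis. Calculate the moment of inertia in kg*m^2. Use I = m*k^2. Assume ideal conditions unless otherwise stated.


I = m * k^2
I = 118.45 * 0.81^2
I = 118.45 * 0.6561 = 77.715 kg*m^2

77.715 kg*m^2


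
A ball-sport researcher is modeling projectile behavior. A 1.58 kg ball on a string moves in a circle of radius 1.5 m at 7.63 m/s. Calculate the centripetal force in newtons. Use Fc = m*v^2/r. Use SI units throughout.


Fc = m * v^2 / r
v^2 = 7.63^2 = 58.2169
Fc = 1.58 * 58.2169 / 1.5
Fc = 91.9827 / 1.5 = 61.3218 N

61.3218 N


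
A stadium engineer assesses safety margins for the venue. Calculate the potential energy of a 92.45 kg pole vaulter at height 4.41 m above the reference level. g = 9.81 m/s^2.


PE = m * g * h
PE = 92.45 * 9.81 * 4.41
PE = 906.9345 * 4.41 = 3999.5811 J

3999.5811 J


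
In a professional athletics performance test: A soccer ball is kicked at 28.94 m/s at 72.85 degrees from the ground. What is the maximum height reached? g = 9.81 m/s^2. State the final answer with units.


H = (v*sin(theta))^2 / (2*g)
vy = v*sin(theta) = 28.94 * sin(72.85 deg) = 27.6532 m/s
H = vy^2 / (2*g) = 764.7002 / (2*9.81)
H = 764.7002 / 19.62 = 38.9755 m

38.9755 m


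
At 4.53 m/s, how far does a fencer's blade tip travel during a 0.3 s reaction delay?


d = v * t
d = 4.53 * 0.3
d = 1.359 m

1.359 m


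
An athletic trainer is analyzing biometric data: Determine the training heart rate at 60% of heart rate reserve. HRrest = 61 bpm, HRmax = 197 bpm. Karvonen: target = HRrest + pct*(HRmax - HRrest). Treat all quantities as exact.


Target = HRrest + pct*(HRmax - HRrest)
Heart rate reserve = HRmax - HRrest = 197 - 61 = 136 bpm
Fraction = 60% = 0.6
Target = 61 + 0.6 * 136
Target = 61 + 81.6 = 142.6 bpm

142.6 bpm


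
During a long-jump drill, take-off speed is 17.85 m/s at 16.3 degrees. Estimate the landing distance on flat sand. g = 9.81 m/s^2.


R = v^2 * sin(2*theta) / g
Convert angle to radians: theta = 16.3 deg = 0.2845 rad
sin(2*theta) = sin(0.569) = 0.5388
R = 17.85^2 * 0.5388 / 9.81
R = 318.6225 * 0.5388 / 9.81 = 17.4989 m

17.4989 m


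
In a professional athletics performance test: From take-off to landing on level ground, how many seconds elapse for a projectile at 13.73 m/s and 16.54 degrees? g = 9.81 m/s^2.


T = 2*v*sin(theta)/g
sin(theta) = sin(16.54 deg) = 0.2847
T = 2*13.73*0.2847 / 9.81
T = 7.8174 / 9.81 = 0.7969 s

0.7969 s


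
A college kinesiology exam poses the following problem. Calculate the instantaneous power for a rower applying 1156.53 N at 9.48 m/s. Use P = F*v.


P = F * v
P = 1156.53 * 9.48
P = 10963.9044 W

10963.9044 W


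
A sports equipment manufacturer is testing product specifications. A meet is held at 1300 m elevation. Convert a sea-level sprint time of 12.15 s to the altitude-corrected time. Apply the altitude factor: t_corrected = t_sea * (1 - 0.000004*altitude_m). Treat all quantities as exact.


Correction factor = 1 - 0.000004 * 1300 = 0.9948
t_corrected = t_sea * factor = 12.15 * 0.9948
t_corrected = 12.0868 s

12.0868 s


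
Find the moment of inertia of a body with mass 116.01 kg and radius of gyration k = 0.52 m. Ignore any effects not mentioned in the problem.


I = m * k^2
I = 116.01 * 0.52^2
I = 116.01 * 0.2704 = 31.3691 kg*m^2

31.3691 kg*m^2


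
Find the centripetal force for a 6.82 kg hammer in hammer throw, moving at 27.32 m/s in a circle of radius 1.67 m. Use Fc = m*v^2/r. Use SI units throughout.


Fc = m * v^2 / r
v^2 = 27.32^2 = 746.3824
Fc = 6.82 * 746.3824 / 1.67
Fc = 5090.328 / 1.67 = 3048.1006 N

3048.1006 N


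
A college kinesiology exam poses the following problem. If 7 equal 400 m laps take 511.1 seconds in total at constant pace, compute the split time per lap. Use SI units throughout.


Split time = total_time / n_laps = 511.1 / 7
Split time = 73.0143 s per lap

73.0143 s


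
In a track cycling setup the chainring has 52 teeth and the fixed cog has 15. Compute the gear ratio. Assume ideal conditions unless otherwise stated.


GR = front_teeth / rear_teeth
GR = 52 / 15
GR = 3.4667

3.4667


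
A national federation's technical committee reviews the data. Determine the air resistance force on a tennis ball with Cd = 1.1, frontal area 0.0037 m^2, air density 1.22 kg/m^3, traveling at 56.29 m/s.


Fd = 0.5 * Cd * rho * A * v^2
Fd = 0.5 * 1.1 * 1.22 * 0.0037 * 56.29^2
v^2 = 3168.5641
Fd = 0.5 * 1.1 * 1.22 * 0.0037 * 3168.5641 = 7.8666 N

7.8666 N


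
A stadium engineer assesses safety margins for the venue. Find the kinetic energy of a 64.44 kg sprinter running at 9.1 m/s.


KE = 0.5 * m * v^2
KE = 0.5 * 64.44 * 9.1^2
KE = 0.5 * 64.44 * 82.81 = 2668.1382 J

2668.1382 J


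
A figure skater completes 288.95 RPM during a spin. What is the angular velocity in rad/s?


omega = RPM * 2 * pi / 60
omega = 288.95 * 2 * 3.14159 / 60
omega = 1815.5264 / 60 = 30.2588 rad/s

30.2588 rad/s


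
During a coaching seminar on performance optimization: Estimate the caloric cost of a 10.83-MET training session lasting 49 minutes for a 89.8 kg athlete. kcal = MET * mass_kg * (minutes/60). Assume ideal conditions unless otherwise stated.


kcal = MET * mass * time_hr
Convert time: 49 min = 0.8167 hr
kcal = 10.83 * 89.8 * 0.8167
kcal = 794.2361 kcal

794.2361 kcal


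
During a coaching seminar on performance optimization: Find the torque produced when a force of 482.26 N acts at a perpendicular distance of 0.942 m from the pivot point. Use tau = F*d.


tau = F * d
tau = 482.26 * 0.942
tau = 454.2889 N*m

454.2889 N*m


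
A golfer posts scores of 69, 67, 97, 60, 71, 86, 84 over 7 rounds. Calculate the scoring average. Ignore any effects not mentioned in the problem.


Average = sum / n
Sum = 534
Average = 534 / 7 = 76.2857

76.2857


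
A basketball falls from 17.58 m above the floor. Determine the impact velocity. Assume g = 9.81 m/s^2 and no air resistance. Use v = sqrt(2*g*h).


v = sqrt(2 * g * h)
v = sqrt(2 * 9.81 * 17.58)
v = sqrt(344.9196) = 18.572 m/s

18.572 m/s


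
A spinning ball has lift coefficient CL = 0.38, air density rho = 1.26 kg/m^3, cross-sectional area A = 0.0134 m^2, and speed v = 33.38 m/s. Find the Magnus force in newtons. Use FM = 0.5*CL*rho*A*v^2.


FM = 0.5 * CL * rho * A * v^2
FM = 0.5 * 0.38 * 1.26 * 0.0134 * 33.38^2
v^2 = 1114.2244
FM = 0.5 * 0.38 * 1.26 * 0.0134 * 1114.2244 = 3.5744 N

3.5744 N


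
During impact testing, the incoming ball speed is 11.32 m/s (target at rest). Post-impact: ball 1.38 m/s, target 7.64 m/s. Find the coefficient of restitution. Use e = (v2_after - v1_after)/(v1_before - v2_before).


e = (v2_after - v1_after) / (v1_before - v2_before)
Numerator = 7.64 - 1.38 = 6.26
Denominator = 11.32 - 0 = 11.32
e = 6.26 / 11.32 = 0.553

0.553


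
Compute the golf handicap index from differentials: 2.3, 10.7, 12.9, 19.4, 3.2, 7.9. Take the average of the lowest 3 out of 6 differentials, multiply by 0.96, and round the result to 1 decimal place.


All differentials: 2.3, 10.7, 12.9, 19.4, 3.2, 7.9
Sorted: 2.3, 3.2, 7.9, 10.7, 12.9, 19.4
Best 3: 2.3, 3.2, 7.9
Average of best = 13.4 / 3 = 4.4667
Raw index = 4.4667 * 0.96 = 4.288
Handicap index = round(4.288, 1) = 4.3

4.3


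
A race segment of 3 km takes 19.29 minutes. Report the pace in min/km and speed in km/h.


Pace = time / distance = 19.29 min / 3 km = 6.43 min/km
Speed = distance / time_in_hours = 3 / 0.3215 hr
Speed = 9.3313 km/h

6.43 min/km, 9.3313 km/h


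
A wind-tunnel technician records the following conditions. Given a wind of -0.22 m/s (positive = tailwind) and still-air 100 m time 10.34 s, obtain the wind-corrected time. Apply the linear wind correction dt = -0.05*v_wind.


dt = -0.05 * v_wind = -0.05 * -0.22 = 0.011 s
t_corrected = t_still + dt = 10.34 + (0.011)
t_corrected = 10.351 s

10.351 s


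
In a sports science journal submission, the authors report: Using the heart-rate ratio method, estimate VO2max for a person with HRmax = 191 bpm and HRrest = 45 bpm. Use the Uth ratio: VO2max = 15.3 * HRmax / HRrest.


VO2max = 15.3 * HRmax / HRrest
VO2max = 15.3 * 191 / 45
VO2max = 2922.3 / 45 = 64.94 mL/kg/min

64.94 mL/kg/min


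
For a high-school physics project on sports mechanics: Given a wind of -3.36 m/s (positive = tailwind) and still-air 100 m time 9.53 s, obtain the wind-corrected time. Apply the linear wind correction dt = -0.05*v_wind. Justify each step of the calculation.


dt = -0.05 * v_wind = -0.05 * -3.36 = 0.168 s
t_corrected = t_still + dt = 9.53 + (0.168)
t_corrected = 9.698 s

9.698 s


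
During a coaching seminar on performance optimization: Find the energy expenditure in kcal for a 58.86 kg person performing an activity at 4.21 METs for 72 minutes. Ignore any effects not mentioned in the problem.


kcal = MET * mass * time_hr
Convert time: 72 min = 1.2 hr
kcal = 4.21 * 58.86 * 1.2
kcal = 297.3607 kcal

297.3607 kcal


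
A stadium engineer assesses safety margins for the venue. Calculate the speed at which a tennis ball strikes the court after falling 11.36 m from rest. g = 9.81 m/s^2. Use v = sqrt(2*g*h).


v = sqrt(2 * g * h)
v = sqrt(2 * 9.81 * 11.36)
v = sqrt(222.8832) = 14.9293 m/s

14.9293 m/s


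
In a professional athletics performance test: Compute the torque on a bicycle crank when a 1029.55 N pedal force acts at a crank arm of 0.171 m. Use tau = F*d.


tau = F * d
tau = 1029.55 * 0.171
tau = 176.0531 N*m

176.0531 N*m


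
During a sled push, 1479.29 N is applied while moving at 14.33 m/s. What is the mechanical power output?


P = F * v
P = 1479.29 * 14.33
P = 21198.2257 W

21198.2257 W


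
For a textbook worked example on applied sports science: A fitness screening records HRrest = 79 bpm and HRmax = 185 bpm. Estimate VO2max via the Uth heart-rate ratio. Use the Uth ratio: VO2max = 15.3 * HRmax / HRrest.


VO2max = 15.3 * HRmax / HRrest
VO2max = 15.3 * 185 / 79
VO2max = 2830.5 / 79 = 35.8291 mL/kg/min

35.8291 mL/kg/min


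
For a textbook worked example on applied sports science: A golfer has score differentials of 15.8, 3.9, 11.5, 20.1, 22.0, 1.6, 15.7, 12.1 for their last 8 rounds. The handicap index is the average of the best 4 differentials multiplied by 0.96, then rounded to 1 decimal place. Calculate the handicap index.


All differentials: 15.8, 3.9, 11.5, 20.1, 22.0, 1.6, 15.7, 12.1
Sorted: 1.6, 3.9, 11.5, 12.1, 15.7, 15.8, 20.1, 22.0
Best 4: 1.6, 3.9, 11.5, 12.1
Average of best = 29.1 / 4 = 7.275
Raw index = 7.275 * 0.96 = 6.984
Handicap index = round(6.984, 1) = 7.0

7.0


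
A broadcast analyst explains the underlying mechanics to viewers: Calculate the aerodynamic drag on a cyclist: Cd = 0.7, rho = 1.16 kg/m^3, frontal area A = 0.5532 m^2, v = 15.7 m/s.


Fd = 0.5 * Cd * rho * A * v^2
Fd = 0.5 * 0.7 * 1.16 * 0.5532 * 15.7^2
v^2 = 246.49
Fd = 0.5 * 0.7 * 1.16 * 0.5532 * 246.49 = 55.3615 N

55.3615 N


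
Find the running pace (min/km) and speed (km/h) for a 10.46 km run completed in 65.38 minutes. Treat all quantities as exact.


Pace = time / distance = 65.38 min / 10.46 km = 6.2505 min/km
Speed = distance / time_in_hours = 10.46 / 1.0897 hr
Speed = 9.5993 km/h

6.2505 min/km, 9.5993 km/h


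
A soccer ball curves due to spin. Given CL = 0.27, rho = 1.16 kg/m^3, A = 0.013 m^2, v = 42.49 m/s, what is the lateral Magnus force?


FM = 0.5 * CL * rho * A * v^2
FM = 0.5 * 0.27 * 1.16 * 0.013 * 42.49^2
v^2 = 1805.4001
FM = 0.5 * 0.27 * 1.16 * 0.013 * 1805.4001 = 3.6754 N

3.6754 N


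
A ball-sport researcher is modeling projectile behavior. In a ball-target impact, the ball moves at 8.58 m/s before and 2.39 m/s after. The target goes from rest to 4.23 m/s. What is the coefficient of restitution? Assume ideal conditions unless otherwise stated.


e = (v2_after - v1_after) / (v1_before - v2_before)
Numerator = 4.23 - 2.39 = 1.84
Denominator = 8.58 - 0 = 8.58
e = 1.84 / 8.58 = 0.2145

0.2145


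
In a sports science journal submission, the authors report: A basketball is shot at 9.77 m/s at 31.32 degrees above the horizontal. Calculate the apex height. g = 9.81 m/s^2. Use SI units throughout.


H = (v*sin(theta))^2 / (2*g)
vy = v*sin(theta) = 9.77 * sin(31.32 deg) = 5.0786 m/s
H = vy^2 / (2*g) = 25.7923 / (2*9.81)
H = 25.7923 / 19.62 = 1.3146 m

1.3146 m


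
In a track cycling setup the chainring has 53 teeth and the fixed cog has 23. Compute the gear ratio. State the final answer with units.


GR = front_teeth / rear_teeth
GR = 53 / 23
GR = 2.3043

2.3043


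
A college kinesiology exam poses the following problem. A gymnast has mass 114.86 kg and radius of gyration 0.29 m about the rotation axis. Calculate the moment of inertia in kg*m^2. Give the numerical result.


I = m * k^2
I = 114.86 * 0.29^2
I = 114.86 * 0.0841 = 9.6597 kg*m^2

9.6597 kg*m^2


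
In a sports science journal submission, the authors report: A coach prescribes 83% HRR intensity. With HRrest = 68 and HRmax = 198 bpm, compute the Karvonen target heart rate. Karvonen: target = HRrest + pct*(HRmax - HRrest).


Target = HRrest + pct*(HRmax - HRrest)
Heart rate reserve = HRmax - HRrest = 198 - 68 = 130 bpm
Fraction = 83% = 0.83
Target = 68 + 0.83 * 130
Target = 68 + 107.9 = 175.9 bpm

175.9 bpm


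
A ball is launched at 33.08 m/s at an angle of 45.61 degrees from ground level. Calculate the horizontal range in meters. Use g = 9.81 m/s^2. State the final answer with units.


R = v^2 * sin(2*theta) / g
Convert angle to radians: theta = 45.61 deg = 0.796 rad
sin(2*theta) = sin(1.5921) = 0.9998
R = 33.08^2 * 0.9998 / 9.81
R = 1094.2864 * 0.9998 / 9.81 = 111.5228 m

111.5228 m


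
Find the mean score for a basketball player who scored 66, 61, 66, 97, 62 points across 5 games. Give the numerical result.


Average = sum / n
Sum = 352
Average = 352 / 5 = 70.4

70.4


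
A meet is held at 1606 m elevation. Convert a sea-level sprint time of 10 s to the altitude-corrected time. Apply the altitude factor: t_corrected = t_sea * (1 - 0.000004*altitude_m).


Correction factor = 1 - 0.000004 * 1606 = 0.993576
t_corrected = t_sea * factor = 10 * 0.993576
t_corrected = 9.9358 s

9.9358 s


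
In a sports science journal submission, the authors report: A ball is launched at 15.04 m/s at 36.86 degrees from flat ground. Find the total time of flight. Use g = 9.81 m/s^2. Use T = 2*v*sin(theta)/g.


T = 2*v*sin(theta)/g
sin(theta) = sin(36.86 deg) = 0.5999
T = 2*15.04*0.5999 / 9.81
T = 18.0438 / 9.81 = 1.8393 s

1.8393 s


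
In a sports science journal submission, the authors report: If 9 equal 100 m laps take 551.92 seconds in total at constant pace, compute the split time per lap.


Split time = total_time / n_laps = 551.92 / 9
Split time = 61.3244 s per lap

61.3244 s


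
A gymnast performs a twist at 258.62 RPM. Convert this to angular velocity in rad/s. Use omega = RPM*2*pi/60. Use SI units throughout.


omega = RPM * 2 * pi / 60
omega = 258.62 * 2 * 3.14159 / 60
omega = 1624.9574 / 60 = 27.0826 rad/s

27.0826 rad/s


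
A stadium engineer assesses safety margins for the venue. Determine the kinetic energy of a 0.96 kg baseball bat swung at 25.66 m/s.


KE = 0.5 * m * v^2
KE = 0.5 * 0.96 * 25.66^2
KE = 0.5 * 0.96 * 658.4356 = 316.0491 J

316.0491 J


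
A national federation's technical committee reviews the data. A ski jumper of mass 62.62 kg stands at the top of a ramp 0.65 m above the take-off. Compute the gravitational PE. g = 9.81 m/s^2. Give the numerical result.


PE = m * g * h
PE = 62.62 * 9.81 * 0.65
PE = 614.3022 * 0.65 = 399.2964 J

399.2964 J


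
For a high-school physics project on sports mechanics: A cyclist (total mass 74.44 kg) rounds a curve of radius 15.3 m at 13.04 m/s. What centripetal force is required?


Fc = m * v^2 / r
v^2 = 13.04^2 = 170.0416
Fc = 74.44 * 170.0416 / 15.3
Fc = 12657.8967 / 15.3 = 827.3135 N

827.3135 N


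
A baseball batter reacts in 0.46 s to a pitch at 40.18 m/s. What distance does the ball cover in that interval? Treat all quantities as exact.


d = v * t
d = 40.18 * 0.46
d = 18.4828 m

18.4828 m


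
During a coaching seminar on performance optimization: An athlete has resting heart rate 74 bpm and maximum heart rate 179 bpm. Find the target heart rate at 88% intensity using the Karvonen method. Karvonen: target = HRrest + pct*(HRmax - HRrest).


Target = HRrest + pct*(HRmax - HRrest)
Heart rate reserve = HRmax - HRrest = 179 - 74 = 105 bpm
Fraction = 88% = 0.88
Target = 74 + 0.88 * 105
Target = 74 + 92.4 = 166.4 bpm

166.4 bpm


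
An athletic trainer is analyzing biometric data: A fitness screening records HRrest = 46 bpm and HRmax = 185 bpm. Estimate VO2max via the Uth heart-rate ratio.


VO2max = 15.3 * HRmax / HRrest
VO2max = 15.3 * 185 / 46
VO2max = 2830.5 / 46 = 61.5326 mL/kg/min

61.5326 mL/kg/min


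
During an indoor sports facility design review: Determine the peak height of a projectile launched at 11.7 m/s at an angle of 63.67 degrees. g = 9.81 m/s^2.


H = (v*sin(theta))^2 / (2*g)
vy = v*sin(theta) = 11.7 * sin(63.67 deg) = 10.4862 m/s
H = vy^2 / (2*g) = 109.9599 / (2*9.81)
H = 109.9599 / 19.62 = 5.6045 m

5.6045 m


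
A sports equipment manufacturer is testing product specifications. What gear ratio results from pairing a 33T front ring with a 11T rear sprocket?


GR = front_teeth / rear_teeth
GR = 33 / 11
GR = 3

3


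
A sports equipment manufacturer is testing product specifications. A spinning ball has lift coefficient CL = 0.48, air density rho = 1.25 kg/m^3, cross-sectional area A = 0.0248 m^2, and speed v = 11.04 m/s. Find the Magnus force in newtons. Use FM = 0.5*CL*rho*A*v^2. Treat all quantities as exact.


FM = 0.5 * CL * rho * A * v^2
FM = 0.5 * 0.48 * 1.25 * 0.0248 * 11.04^2
v^2 = 121.8816
FM = 0.5 * 0.48 * 1.25 * 0.0248 * 121.8816 = 0.9068 N

0.9068 N


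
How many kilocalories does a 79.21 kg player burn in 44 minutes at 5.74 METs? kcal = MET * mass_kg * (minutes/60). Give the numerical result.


kcal = MET * mass * time_hr
Convert time: 44 min = 0.7333 hr
kcal = 5.74 * 79.21 * 0.7333
kcal = 333.4213 kcal

333.4213 kcal


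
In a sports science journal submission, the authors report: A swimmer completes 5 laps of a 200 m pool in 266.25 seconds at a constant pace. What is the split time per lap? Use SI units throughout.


Split time = total_time / n_laps = 266.25 / 5
Split time = 53.25 s per lap

53.25 s


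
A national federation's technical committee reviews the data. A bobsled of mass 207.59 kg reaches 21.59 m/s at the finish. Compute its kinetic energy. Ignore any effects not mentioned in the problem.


KE = 0.5 * m * v^2
KE = 0.5 * 207.59 * 21.59^2
KE = 0.5 * 207.59 * 466.1281 = 48381.7661 J

48381.7661 J


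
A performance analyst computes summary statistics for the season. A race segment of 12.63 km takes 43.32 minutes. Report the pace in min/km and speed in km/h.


Pace = time / distance = 43.32 min / 12.63 km = 3.4299 min/km
Speed = distance / time_in_hours = 12.63 / 0.722 hr
Speed = 17.4931 km/h

3.4299 min/km, 17.4931 km/h


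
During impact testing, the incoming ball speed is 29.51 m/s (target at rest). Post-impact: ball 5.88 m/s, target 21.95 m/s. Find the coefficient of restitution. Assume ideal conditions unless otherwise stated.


e = (v2_after - v1_after) / (v1_before - v2_before)
Numerator = 21.95 - 5.88 = 16.07
Denominator = 29.51 - 0 = 29.51
e = 16.07 / 29.51 = 0.5446

0.5446


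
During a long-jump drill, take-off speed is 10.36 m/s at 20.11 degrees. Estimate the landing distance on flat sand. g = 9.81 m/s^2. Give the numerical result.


R = v^2 * sin(2*theta) / g
Convert angle to radians: theta = 20.11 deg = 0.351 rad
sin(2*theta) = sin(0.702) = 0.6457
R = 10.36^2 * 0.6457 / 9.81
R = 107.3296 * 0.6457 / 9.81 = 7.0648 m

7.0648 m


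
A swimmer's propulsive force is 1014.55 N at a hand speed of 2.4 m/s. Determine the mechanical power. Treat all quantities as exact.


P = F * v
P = 1014.55 * 2.4
P = 2434.92 W

2434.92 W


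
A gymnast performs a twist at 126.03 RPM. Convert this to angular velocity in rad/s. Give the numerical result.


omega = RPM * 2 * pi / 60
omega = 126.03 * 2 * 3.14159 / 60
omega = 791.8698 / 60 = 13.1978 rad/s

13.1978 rad/s


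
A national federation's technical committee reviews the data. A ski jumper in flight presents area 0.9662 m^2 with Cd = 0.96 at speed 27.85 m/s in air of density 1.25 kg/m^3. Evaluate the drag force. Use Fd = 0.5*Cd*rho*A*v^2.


Fd = 0.5 * Cd * rho * A * v^2
Fd = 0.5 * 0.96 * 1.25 * 0.9662 * 27.85^2
v^2 = 775.6225
Fd = 0.5 * 0.96 * 1.25 * 0.9662 * 775.6225 = 449.6439 N

449.6439 N


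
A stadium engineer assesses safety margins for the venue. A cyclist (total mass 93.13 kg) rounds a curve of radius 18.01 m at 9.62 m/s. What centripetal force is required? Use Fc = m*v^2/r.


Fc = m * v^2 / r
v^2 = 9.62^2 = 92.5444
Fc = 93.13 * 92.5444 / 18.01
Fc = 8618.66 / 18.01 = 478.5486 N

478.5486 N


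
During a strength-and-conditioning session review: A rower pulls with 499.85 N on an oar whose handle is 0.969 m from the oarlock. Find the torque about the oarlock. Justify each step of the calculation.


tau = F * d
tau = 499.85 * 0.969
tau = 484.3546 N*m

484.3546 N*m


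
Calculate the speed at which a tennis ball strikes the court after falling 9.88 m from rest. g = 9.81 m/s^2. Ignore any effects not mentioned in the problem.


v = sqrt(2 * g * h)
v = sqrt(2 * 9.81 * 9.88)
v = sqrt(193.8456) = 13.9228 m/s

13.9228 m/s


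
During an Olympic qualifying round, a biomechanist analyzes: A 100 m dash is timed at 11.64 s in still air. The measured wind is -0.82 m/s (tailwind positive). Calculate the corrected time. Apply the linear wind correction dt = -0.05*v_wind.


dt = -0.05 * v_wind = -0.05 * -0.82 = 0.041 s
t_corrected = t_still + dt = 11.64 + (0.041)
t_corrected = 11.681 s

11.681 s


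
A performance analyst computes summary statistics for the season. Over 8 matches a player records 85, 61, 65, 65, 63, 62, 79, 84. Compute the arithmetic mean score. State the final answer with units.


Average = sum / n
Sum = 564
Average = 564 / 8 = 70.5

70.5


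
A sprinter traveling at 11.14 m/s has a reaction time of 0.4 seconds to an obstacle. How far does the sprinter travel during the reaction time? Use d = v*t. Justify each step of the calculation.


d = v * t
d = 11.14 * 0.4
d = 4.456 m

4.456 m


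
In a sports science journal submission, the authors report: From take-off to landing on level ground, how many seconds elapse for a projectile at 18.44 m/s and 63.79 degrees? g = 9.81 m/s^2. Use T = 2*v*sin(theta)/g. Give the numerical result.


T = 2*v*sin(theta)/g
sin(theta) = sin(63.79 deg) = 0.8972
T = 2*18.44*0.8972 / 9.81
T = 33.088 / 9.81 = 3.3729 s

3.3729 s


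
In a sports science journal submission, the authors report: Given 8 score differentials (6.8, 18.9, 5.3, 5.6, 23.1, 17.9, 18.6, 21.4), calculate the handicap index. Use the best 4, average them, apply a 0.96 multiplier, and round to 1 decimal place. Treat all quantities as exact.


All differentials: 6.8, 18.9, 5.3, 5.6, 23.1, 17.9, 18.6, 21.4
Sorted: 5.3, 5.6, 6.8, 17.9, 18.6, 18.9, 21.4, 23.1
Best 4: 5.3, 5.6, 6.8, 17.9
Average of best = 35.6 / 4 = 8.9
Raw index = 8.9 * 0.96 = 8.544
Handicap index = round(8.544, 1) = 8.5

8.5


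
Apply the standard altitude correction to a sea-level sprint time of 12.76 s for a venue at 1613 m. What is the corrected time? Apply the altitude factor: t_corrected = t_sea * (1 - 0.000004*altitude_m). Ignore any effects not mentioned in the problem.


Correction factor = 1 - 0.000004 * 1613 = 0.993548
t_corrected = t_sea * factor = 12.76 * 0.993548
t_corrected = 12.6777 s

12.6777 s


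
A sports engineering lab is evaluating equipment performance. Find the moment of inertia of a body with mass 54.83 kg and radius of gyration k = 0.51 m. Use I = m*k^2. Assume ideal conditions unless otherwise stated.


I = m * k^2
I = 54.83 * 0.51^2
I = 54.83 * 0.2601 = 14.2613 kg*m^2

14.2613 kg*m^2


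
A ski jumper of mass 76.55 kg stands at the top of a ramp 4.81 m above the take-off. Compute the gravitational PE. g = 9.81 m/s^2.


PE = m * g * h
PE = 76.55 * 9.81 * 4.81
PE = 750.9555 * 4.81 = 3612.096 J

3612.096 J


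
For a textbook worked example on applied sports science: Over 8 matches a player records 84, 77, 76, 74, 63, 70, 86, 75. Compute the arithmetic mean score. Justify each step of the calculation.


Average = sum / n
Sum = 605
Average = 605 / 8 = 75.625

75.625


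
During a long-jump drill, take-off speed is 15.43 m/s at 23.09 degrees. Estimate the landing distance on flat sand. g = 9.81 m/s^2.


R = v^2 * sin(2*theta) / g
Convert angle to radians: theta = 23.09 deg = 0.403 rad
sin(2*theta) = sin(0.806) = 0.7215
R = 15.43^2 * 0.7215 / 9.81
R = 238.0849 * 0.7215 / 9.81 = 17.511 m

17.511 m


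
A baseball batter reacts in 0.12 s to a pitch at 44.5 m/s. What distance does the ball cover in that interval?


d = v * t
d = 44.5 * 0.12
d = 5.34 m

5.34 m


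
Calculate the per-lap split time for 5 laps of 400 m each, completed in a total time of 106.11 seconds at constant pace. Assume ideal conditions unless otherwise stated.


Split time = total_time / n_laps = 106.11 / 5
Split time = 21.222 s per lap

21.222 s


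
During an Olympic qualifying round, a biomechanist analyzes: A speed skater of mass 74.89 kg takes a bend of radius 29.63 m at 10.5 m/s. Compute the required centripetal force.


Fc = m * v^2 / r
v^2 = 10.5^2 = 110.25
Fc = 74.89 * 110.25 / 29.63
Fc = 8256.6225 / 29.63 = 278.6575 N

278.6575 N


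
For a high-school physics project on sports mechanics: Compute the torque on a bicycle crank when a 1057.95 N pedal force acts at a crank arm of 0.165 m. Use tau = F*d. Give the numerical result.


tau = F * d
tau = 1057.95 * 0.165
tau = 174.5618 N*m

174.5618 N*m


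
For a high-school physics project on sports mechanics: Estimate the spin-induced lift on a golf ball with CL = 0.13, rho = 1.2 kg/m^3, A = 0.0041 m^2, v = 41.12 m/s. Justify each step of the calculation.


FM = 0.5 * CL * rho * A * v^2
FM = 0.5 * 0.13 * 1.2 * 0.0041 * 41.12^2
v^2 = 1690.8544
FM = 0.5 * 0.13 * 1.2 * 0.0041 * 1690.8544 = 0.5407 N

0.5407 N


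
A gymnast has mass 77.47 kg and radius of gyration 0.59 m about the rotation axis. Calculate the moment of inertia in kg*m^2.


I = m * k^2
I = 77.47 * 0.59^2
I = 77.47 * 0.3481 = 26.9673 kg*m^2

26.9673 kg*m^2


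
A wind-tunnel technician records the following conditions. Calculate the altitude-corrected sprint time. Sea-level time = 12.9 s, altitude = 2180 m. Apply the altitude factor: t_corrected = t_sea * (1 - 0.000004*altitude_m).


Correction factor = 1 - 0.000004 * 2180 = 0.99128
t_corrected = t_sea * factor = 12.9 * 0.99128
t_corrected = 12.7875 s

12.7875 s


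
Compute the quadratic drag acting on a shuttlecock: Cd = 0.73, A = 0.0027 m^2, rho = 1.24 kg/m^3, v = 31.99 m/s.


Fd = 0.5 * Cd * rho * A * v^2
Fd = 0.5 * 0.73 * 1.24 * 0.0027 * 31.99^2
v^2 = 1023.3601
Fd = 0.5 * 0.73 * 1.24 * 0.0027 * 1023.3601 = 1.2506 N

1.2506 N


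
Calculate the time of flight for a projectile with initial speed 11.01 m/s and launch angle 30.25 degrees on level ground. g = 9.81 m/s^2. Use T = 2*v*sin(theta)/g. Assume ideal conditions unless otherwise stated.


T = 2*v*sin(theta)/g
sin(theta) = sin(30.25 deg) = 0.5038
T = 2*11.01*0.5038 / 9.81
T = 11.0931 / 9.81 = 1.1308 s

1.1308 s


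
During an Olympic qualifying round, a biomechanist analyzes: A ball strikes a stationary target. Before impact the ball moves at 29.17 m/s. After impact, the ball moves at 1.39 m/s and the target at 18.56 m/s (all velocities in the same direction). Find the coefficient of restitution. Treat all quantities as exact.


e = (v2_after - v1_after) / (v1_before - v2_before)
Numerator = 18.56 - 1.39 = 17.17
Denominator = 29.17 - 0 = 29.17
e = 17.17 / 29.17 = 0.5886

0.5886


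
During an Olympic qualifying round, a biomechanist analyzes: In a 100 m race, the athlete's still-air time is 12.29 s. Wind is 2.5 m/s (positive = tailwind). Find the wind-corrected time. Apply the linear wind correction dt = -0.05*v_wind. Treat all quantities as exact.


dt = -0.05 * v_wind = -0.05 * 2.5 = -0.125 s
t_corrected = t_still + dt = 12.29 + (-0.125)
t_corrected = 12.165 s

12.165 s


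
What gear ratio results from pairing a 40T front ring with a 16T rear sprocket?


GR = front_teeth / rear_teeth
GR = 40 / 16
GR = 2.5

2.5


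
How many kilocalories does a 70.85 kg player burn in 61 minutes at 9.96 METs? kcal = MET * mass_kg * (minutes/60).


kcal = MET * mass * time_hr
Convert time: 61 min = 1.0167 hr
kcal = 9.96 * 70.85 * 1.0167
kcal = 717.4271 kcal

717.4271 kcal


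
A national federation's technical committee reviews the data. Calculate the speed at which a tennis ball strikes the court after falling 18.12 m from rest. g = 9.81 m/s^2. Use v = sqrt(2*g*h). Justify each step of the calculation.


v = sqrt(2 * g * h)
v = sqrt(2 * 9.81 * 18.12)
v = sqrt(355.5144) = 18.8551 m/s

18.8551 m/s


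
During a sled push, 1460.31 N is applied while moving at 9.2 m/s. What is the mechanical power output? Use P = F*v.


P = F * v
P = 1460.31 * 9.2
P = 13434.852 W

13434.852 W


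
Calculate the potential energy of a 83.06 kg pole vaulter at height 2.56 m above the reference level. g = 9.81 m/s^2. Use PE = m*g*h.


PE = m * g * h
PE = 83.06 * 9.81 * 2.56
PE = 814.8186 * 2.56 = 2085.9356 J

2085.9356 J


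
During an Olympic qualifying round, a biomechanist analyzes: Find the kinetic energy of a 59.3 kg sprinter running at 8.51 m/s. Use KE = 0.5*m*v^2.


KE = 0.5 * m * v^2
KE = 0.5 * 59.3 * 8.51^2
KE = 0.5 * 59.3 * 72.4201 = 2147.256 J

2147.256 J


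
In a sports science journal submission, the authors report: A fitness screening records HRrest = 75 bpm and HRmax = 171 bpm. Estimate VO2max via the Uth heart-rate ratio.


VO2max = 15.3 * HRmax / HRrest
VO2max = 15.3 * 171 / 75
VO2max = 2616.3 / 75 = 34.884 mL/kg/min

34.884 mL/kg/min


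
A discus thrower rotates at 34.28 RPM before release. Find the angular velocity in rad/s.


omega = RPM * 2 * pi / 60
omega = 34.28 * 2 * 3.14159 / 60
omega = 215.3876 / 60 = 3.5898 rad/s

3.5898 rad/s


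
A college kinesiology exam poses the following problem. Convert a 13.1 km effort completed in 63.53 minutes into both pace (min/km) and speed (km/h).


Pace = time / distance = 63.53 min / 13.1 km = 4.8496 min/km
Speed = distance / time_in_hours = 13.1 / 1.0588 hr
Speed = 12.3721 km/h

4.8496 min/km, 12.3721 km/h


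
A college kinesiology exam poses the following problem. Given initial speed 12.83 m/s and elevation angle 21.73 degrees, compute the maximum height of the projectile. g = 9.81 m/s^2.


H = (v*sin(theta))^2 / (2*g)
vy = v*sin(theta) = 12.83 * sin(21.73 deg) = 4.7501 m/s
H = vy^2 / (2*g) = 22.5634 / (2*9.81)
H = 22.5634 / 19.62 = 1.15 m

1.15 m


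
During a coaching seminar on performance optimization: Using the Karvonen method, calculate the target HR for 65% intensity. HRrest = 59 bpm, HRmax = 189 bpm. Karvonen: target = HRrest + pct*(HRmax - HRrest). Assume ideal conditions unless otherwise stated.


Target = HRrest + pct*(HRmax - HRrest)
Heart rate reserve = HRmax - HRrest = 189 - 59 = 130 bpm
Fraction = 65% = 0.65
Target = 59 + 0.65 * 130
Target = 59 + 84.5 = 143.5 bpm

143.5 bpm


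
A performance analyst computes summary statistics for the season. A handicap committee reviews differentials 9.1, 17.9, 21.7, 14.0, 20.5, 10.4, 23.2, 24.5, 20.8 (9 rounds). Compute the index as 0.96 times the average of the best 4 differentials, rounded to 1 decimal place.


All differentials: 9.1, 17.9, 21.7, 14.0, 20.5, 10.4, 23.2, 24.5, 20.8
Sorted: 9.1, 10.4, 14.0, 17.9, 20.5, 20.8, 21.7, 23.2, 24.5
Best 4: 9.1, 10.4, 14.0, 17.9
Average of best = 51.4 / 4 = 12.85
Raw index = 12.85 * 0.96 = 12.336
Handicap index = round(12.336, 1) = 12.3

12.3
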